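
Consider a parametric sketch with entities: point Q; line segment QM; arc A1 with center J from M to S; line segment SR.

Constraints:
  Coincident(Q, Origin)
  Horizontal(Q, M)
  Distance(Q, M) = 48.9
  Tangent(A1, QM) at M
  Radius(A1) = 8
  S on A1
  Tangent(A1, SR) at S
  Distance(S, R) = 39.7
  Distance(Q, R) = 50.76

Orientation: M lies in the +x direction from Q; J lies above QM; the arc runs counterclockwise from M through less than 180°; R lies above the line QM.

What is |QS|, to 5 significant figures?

56.386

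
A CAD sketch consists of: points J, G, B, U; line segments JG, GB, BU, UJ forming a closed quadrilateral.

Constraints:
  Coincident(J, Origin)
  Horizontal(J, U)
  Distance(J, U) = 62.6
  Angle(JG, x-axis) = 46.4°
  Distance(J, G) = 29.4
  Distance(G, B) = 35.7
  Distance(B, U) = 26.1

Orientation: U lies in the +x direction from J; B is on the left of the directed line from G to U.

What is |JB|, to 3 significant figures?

61.2

Checks: |GB| = 35.70 ✓; |BU| = 26.10 ✓.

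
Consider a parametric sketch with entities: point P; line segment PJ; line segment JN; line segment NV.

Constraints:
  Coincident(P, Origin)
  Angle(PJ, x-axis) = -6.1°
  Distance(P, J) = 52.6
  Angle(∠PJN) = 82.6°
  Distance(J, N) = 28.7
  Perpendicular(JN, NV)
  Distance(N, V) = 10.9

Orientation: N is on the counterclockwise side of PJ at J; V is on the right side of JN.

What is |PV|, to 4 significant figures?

66.76

∠PJN = 82.6°, so JN runs at -6.1° + (180° − 82.6°) = 91.30° from the x-axis; with |JN| = 28.7, N = J + 28.7·(cos 91.30°, sin 91.30°) = (51.65, 23.10). JN ⟂ NV; with |NV| = 10.9 on the right of JN, V = N + 10.9·(0.9997, 0.02269) = (62.55, 23.35). Then |PV| = |V − P| = 66.76.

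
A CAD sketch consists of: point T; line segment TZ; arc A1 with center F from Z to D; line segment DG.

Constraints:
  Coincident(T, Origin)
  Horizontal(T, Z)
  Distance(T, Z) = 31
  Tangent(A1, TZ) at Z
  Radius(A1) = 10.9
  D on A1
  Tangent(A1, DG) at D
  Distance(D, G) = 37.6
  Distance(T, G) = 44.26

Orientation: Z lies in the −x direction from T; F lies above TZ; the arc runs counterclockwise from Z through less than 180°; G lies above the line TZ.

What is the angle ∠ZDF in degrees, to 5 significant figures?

53.959°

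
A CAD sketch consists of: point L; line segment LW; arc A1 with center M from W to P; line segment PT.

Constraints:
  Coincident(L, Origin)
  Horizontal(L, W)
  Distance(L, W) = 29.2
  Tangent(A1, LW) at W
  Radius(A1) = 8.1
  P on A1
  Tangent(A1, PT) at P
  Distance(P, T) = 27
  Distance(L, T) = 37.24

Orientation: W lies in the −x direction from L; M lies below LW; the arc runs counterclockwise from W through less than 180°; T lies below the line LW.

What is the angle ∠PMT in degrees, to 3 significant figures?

73.3°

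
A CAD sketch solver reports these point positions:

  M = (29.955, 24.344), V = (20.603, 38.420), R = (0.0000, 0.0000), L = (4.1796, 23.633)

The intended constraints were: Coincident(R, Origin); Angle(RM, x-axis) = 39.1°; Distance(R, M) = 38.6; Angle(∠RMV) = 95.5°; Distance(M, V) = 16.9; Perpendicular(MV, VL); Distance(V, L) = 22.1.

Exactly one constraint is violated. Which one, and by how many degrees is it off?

Perpendicular(MV, VL) — off by 8.40°.

R = (0.00, 0.00) ✓; RM at 39.10° ✓; |RM| = 38.60 ✓; ∠RMV = 95.50° ✓; |MV| = 16.90 ✓; ∠(MV, VL) = 98.40° ✗; |VL| = 22.10 ✓.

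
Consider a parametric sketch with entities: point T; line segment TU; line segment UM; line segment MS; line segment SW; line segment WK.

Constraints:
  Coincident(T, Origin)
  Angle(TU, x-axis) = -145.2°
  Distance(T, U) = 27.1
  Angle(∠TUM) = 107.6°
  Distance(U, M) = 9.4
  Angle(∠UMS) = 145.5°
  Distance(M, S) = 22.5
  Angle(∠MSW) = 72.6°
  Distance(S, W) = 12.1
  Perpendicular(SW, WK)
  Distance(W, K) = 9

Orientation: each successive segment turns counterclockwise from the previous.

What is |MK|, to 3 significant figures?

13.6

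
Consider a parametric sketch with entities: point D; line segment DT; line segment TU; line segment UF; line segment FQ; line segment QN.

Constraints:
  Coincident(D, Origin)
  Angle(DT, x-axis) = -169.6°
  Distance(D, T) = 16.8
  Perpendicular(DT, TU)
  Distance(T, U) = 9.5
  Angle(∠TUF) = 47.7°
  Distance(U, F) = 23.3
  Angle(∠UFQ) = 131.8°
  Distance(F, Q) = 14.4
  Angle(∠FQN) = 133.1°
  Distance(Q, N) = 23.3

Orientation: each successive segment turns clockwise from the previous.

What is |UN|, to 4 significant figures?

45.85

D is at the origin; DT runs at -169.6° with length 16.8, so T = (-16.52, -3.033). DT ⟂ TU, so TU runs at 100.4°; with |TU| = 9.5, U = (-18.24, 6.311). ∠TUF = 47.7° gives UF at -31.90° from the x-axis; with |UF| = 23.3, F = (1.542, -6.001). ∠UFQ = 131.8° gives FQ at -80.10° from the x-axis; with |FQ| = 14.4, Q = (4.018, -20.19). ∠FQN = 133.1° gives QN at -127.0° from the x-axis; with |QN| = 23.3, N = (-10.00, -38.80). Then |UN| = |N − U| = 45.85.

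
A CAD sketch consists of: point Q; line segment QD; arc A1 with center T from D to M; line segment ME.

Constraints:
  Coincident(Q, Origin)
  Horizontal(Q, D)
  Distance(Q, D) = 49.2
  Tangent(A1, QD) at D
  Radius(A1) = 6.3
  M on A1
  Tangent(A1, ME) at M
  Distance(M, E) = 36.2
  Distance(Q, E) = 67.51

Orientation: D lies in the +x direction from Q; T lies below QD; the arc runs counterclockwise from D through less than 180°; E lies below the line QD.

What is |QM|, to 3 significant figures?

43.8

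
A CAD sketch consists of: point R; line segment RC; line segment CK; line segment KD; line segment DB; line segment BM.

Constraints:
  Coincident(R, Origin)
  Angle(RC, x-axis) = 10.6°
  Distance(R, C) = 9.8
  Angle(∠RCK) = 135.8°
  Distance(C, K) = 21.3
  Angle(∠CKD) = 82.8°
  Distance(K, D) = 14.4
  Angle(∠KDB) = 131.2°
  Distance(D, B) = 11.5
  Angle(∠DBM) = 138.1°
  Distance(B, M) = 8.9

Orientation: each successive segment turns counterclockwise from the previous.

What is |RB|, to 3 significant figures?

21.9

∠CKD = 82.8° gives KD at 152° from the x-axis; with |KD| = 14.4, D = (9.20, 26.0). ∠KDB = 131.2° gives DB at -159° from the x-axis; with |DB| = 11.5, B = (-1.55, 21.9). Then |RB| = |B − R| = 21.9.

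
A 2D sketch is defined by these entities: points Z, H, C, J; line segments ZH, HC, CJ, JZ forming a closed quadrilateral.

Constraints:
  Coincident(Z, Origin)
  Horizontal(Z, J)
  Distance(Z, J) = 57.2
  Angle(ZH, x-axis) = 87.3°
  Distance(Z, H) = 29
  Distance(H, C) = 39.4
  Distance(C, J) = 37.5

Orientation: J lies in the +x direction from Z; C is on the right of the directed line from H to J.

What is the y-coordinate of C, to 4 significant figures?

-5.676

Z is at the origin; Z and J share the same y with |ZJ| = 57.2 and J in +x, so J = (57.2, 0). ZH runs at 87.3° with |ZH| = 29.0, so H = (1.366, 28.97). C is determined by |HC| = 39.4 and |CJ| = 37.5 together: it lies at the intersection of circle(H, 39.4) and circle(J, 37.5). With |HJ| = 62.90, the foot of the radical line on HJ is 32.61 from H and the perpendicular offset is √(39.4² − 32.61²) = 22.11. Taking the right-of-HJ solution: C = (20.13, -5.676).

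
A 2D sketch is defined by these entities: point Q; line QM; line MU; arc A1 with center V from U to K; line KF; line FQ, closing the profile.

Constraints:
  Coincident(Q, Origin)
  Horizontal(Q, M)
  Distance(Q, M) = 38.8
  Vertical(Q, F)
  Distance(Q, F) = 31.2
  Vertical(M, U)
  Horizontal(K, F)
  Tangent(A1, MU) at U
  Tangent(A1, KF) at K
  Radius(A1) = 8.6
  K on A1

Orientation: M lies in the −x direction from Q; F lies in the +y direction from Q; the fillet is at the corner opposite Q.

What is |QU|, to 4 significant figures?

44.90

The virtual corner opposite Q is at (-38.80, 31.20). Tangency of A1 to MU means the radius VU is perpendicular to MU and tangency of A1 to KF means the radius VK is perpendicular to KF, with radius 8.6, so the center V sits 8.6 in from both sides at V = (-30.20, 22.60). That places the tangent points at U = (-38.80, 22.60) on MU and K = (-30.20, 31.20) on KF. Then |QU| = |U − Q| = 44.90.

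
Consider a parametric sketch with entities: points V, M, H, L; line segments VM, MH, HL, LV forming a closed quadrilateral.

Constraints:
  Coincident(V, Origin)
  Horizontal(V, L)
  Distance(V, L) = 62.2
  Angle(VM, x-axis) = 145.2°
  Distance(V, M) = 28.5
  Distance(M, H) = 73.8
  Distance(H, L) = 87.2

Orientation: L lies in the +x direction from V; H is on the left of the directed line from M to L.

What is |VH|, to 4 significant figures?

78.67

V is at the origin; V and L share the same y with |VL| = 62.2 and L in +x, so L = (62.2, 0). VM runs at 145.2° with |VM| = 28.5, so M = (-23.40, 16.27). H is determined by |MH| = 73.8 and |HL| = 87.2 together: it lies at the intersection of circle(M, 73.8) and circle(L, 87.2). With |ML| = 87.13, the foot of the radical line on ML is 31.19 from M and the perpendicular offset is √(73.8² − 31.19²) = 66.89. Taking the left-of-ML solution: H = (19.72, 76.15).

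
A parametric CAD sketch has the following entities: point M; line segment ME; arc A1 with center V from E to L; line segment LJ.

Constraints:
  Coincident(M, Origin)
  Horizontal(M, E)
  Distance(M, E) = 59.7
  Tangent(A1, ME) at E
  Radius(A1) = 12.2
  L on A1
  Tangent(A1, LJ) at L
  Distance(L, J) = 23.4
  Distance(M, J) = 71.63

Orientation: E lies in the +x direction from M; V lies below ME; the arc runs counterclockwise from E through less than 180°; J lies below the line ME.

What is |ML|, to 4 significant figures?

52.26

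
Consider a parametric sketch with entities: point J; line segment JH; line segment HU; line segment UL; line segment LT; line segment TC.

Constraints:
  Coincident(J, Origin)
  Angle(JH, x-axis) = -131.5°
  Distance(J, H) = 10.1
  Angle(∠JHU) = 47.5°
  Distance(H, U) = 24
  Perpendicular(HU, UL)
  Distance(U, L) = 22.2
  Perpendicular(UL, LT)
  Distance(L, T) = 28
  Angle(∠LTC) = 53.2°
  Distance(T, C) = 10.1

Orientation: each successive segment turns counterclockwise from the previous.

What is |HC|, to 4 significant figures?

14.26

J is at the origin; JH runs at -131.5° with length 10.1, so H = (-6.692, -7.564). ∠JHU = 47.5° gives HU at 1.000° from the x-axis; with |HU| = 24.0, U = (17.30, -7.146). HU is perpendicular to UL, so UL runs at 91.00°; with |UL| = 22.2, L = (16.92, 15.05). UL ⟂ LT, so LT runs at -179.0°; with |LT| = 28.0, T = (-11.08, 14.56). ∠LTC = 53.2° gives TC at -52.20° from the x-axis; with |TC| = 10.1, C = (-4.889, 6.582). Then |HC| = |C − H| = 14.26.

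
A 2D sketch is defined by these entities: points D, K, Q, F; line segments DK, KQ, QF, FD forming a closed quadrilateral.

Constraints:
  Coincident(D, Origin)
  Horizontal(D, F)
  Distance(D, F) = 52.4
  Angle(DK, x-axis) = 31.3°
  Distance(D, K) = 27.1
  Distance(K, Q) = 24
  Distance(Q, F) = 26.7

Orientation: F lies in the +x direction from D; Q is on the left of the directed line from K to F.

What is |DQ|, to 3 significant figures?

51.1

D is at the origin; D and F share the same y with |DF| = 52.4 and F in +x, so F = (52.4, 0). DK runs at 31.3° with |DK| = 27.1, so K = (23.2, 14.1). Q is determined by |KQ| = 24.0 and |QF| = 26.7 together: it lies at the intersection of circle(K, 24.0) and circle(F, 26.7). With |KF| = 32.5, the foot of the radical line on KF is 14.1 from K and the perpendicular offset is √(24.0² − 14.1²) = 19.4. Taking the left-of-KF solution: Q = (44.3, 25.4).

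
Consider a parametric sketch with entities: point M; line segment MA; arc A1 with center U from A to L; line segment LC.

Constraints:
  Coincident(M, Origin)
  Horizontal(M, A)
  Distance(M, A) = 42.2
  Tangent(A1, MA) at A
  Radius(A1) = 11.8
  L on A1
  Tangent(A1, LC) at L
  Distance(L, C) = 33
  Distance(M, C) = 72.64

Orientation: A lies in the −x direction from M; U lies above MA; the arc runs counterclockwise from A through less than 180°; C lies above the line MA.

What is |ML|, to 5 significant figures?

39.981

Checks: M = (0.00, 0.00) ✓; |UL| = 11.80 ✓; ∠(UL, LC) = 90.00° ✓; |LC| = 33.00 ✓; |MC| = 72.64 ✓.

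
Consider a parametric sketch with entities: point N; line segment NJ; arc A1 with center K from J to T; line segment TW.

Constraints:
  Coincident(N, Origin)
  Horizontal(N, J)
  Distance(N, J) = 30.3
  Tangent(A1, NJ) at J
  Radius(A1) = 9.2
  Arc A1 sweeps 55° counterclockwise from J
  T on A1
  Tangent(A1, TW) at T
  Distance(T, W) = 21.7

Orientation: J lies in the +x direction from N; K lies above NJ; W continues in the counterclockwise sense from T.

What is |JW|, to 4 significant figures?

29.50

On A1, J sits at bearing -90° from K; a 55° counterclockwise sweep puts T at bearing -35°, so T = K + 9.2·(cos -35°, sin -35°) = (37.84, 3.923). The tangent condition forces KT to be normal to TW, so TW runs along (−sin -35°, cos -35°); with |TW| = 21.7, W = (50.28, 21.70). Then |JW| = |W − J| = 29.50.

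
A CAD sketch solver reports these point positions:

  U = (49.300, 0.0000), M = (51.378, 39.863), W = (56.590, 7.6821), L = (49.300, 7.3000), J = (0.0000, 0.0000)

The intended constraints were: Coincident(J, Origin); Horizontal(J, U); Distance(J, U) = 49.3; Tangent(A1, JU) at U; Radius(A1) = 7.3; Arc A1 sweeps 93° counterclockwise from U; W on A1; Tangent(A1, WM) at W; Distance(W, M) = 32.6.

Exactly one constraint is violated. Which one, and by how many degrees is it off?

Tangent(A1, WM) at W — off by 6.20°.

J = (0.00, 0.00) ✓; J.y = 0.00, U.y = 0.00 ✓; |JU| = 49.30 ✓; ∠(LU, UJ) = 90.00° ✓; |LU| = 7.300 ✓; bearing(L→W) − bearing(L→U) = 93.00° ✓; |LW| = 7.300 ✓; ∠(LW, WM) = 83.80° ✗; |WM| = 32.60 ✓.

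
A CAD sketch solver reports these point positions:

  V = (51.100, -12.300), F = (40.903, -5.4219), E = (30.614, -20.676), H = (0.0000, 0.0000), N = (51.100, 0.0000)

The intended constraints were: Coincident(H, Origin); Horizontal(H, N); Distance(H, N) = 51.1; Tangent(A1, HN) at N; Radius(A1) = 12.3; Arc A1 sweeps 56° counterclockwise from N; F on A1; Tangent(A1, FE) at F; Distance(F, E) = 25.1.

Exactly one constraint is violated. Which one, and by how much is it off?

Distance(F, E) = 25.1 — off by 6.70.

H = (0.00, 0.00) ✓; H.y = 0.00, N.y = 0.00 ✓; |HN| = 51.10 ✓; ∠(VN, NH) = 90.00° ✓; |VN| = 12.30 ✓; bearing(V→F) − bearing(V→N) = 56.00° ✓; |VF| = 12.30 ✓; ∠(VF, FE) = 90.00° ✓; |FE| = 18.40 ✗.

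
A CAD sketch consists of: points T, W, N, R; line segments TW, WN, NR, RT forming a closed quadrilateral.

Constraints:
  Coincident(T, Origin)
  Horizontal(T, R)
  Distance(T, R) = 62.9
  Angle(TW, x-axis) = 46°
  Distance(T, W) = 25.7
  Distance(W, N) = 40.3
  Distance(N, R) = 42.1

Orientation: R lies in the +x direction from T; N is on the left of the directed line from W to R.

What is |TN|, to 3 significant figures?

65.6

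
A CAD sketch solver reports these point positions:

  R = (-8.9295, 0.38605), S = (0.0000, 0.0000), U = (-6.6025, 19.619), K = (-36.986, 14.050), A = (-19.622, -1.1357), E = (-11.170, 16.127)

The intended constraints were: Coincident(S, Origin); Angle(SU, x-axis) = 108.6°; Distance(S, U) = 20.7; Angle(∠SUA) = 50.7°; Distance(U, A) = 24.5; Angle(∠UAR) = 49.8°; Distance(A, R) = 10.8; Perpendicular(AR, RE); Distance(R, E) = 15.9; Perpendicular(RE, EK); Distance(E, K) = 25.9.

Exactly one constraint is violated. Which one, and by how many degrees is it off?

Perpendicular(RE, EK) — off by 3.50°.

S = (0.00, 0.00) ✓; SU at 108.6° ✓; |SU| = 20.70 ✓; ∠SUA = 50.70° ✓; |UA| = 24.50 ✓; ∠UAR = 49.80° ✓; |AR| = 10.80 ✓; ∠(AR, RE) = 90.00° ✓; |RE| = 15.90 ✓; ∠(RE, EK) = 86.50° ✗; |EK| = 25.90 ✓.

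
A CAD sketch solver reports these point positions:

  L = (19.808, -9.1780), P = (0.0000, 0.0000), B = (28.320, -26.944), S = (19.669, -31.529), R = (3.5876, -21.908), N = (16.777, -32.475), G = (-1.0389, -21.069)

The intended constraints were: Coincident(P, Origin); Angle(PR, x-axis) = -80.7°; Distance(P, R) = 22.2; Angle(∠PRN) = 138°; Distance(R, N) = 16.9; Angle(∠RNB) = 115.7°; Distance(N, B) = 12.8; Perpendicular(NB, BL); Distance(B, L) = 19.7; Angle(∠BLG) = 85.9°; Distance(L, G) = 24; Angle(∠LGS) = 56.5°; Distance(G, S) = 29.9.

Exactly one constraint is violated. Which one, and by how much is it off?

Distance(G, S) = 29.9 — off by 6.70.

P = (0.00, 0.00) ✓; PR at -80.70° ✓; |PR| = 22.20 ✓; ∠PRN = 138.0° ✓; |RN| = 16.90 ✓; ∠RNB = 115.7° ✓; |NB| = 12.80 ✓; ∠(NB, BL) = 90.00° ✓; |BL| = 19.70 ✓; ∠BLG = 85.90° ✓; |LG| = 24.00 ✓; ∠LGS = 56.50° ✓; |GS| = 23.20 ✗.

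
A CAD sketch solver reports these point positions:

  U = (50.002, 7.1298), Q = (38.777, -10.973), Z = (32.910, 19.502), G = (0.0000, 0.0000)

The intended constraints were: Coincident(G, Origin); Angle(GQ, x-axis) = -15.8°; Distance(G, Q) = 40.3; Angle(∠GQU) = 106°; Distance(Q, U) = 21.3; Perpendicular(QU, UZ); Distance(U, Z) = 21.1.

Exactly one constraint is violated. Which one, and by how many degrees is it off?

Perpendicular(QU, UZ) — off by 4.10°.

G = (0.00, 0.00) ✓; GQ at -15.80° ✓; |GQ| = 40.30 ✓; ∠GQU = 106.0° ✓; |QU| = 21.30 ✓; ∠(QU, UZ) = 85.90° ✗; |UZ| = 21.10 ✓.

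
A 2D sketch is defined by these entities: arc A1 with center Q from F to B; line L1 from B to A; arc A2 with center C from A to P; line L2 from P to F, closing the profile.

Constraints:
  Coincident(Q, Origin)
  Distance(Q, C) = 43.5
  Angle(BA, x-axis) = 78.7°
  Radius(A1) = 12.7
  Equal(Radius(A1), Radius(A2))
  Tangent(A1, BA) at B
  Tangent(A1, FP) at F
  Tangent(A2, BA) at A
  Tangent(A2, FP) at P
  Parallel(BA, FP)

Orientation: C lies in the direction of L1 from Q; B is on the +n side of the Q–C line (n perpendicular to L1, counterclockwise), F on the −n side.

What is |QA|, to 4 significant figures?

45.32

Tangency of A1 to both parallel lines with radius 12.7 puts B and F at Q ± 12.7·n: B = (-12.45, 2.489), F = (12.45, -2.489). Equal radii place A and P the same way about C: A = C + 12.7·n = (-3.930, 45.15), P = C − 12.7·n = (20.98, 40.17). Then |QA| = |A − Q| = 45.32.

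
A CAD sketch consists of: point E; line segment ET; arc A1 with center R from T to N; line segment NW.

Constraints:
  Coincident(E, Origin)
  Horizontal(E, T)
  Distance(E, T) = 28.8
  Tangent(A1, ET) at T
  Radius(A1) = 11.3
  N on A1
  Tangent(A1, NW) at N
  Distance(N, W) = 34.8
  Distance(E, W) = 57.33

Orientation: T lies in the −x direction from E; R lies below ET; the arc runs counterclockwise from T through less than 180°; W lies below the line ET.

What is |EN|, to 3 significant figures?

42.2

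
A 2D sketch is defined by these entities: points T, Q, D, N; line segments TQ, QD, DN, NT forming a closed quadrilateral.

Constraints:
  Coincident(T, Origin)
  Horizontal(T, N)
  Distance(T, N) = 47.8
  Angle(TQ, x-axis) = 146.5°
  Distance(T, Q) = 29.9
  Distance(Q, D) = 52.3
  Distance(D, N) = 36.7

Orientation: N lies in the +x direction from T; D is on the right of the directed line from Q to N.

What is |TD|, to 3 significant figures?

22.8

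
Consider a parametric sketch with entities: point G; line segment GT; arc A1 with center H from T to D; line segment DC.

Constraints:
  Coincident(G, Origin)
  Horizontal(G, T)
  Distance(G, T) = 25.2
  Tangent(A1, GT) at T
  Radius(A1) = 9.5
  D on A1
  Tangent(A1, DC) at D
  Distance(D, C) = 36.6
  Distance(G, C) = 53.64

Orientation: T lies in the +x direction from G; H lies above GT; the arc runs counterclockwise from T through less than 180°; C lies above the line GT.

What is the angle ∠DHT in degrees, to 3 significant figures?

104°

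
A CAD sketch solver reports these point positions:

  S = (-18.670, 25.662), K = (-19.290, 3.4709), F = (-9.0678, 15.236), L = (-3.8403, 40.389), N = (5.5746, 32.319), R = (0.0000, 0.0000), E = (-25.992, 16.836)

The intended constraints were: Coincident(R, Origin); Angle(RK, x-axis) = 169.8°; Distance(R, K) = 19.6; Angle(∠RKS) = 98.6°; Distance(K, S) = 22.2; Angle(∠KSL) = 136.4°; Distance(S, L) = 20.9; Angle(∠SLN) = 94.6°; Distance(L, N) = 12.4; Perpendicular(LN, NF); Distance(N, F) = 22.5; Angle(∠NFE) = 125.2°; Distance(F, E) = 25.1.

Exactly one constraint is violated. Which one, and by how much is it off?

Distance(F, E) = 25.1 — off by 8.10.

R = (0.00, 0.00) ✓; RK at 169.8° ✓; |RK| = 19.60 ✓; ∠RKS = 98.60° ✓; |KS| = 22.20 ✓; ∠KSL = 136.4° ✓; |SL| = 20.90 ✓; ∠SLN = 94.60° ✓; |LN| = 12.40 ✓; ∠(LN, NF) = 90.00° ✓; |NF| = 22.50 ✓; ∠NFE = 125.2° ✓; |FE| = 17.00 ✗.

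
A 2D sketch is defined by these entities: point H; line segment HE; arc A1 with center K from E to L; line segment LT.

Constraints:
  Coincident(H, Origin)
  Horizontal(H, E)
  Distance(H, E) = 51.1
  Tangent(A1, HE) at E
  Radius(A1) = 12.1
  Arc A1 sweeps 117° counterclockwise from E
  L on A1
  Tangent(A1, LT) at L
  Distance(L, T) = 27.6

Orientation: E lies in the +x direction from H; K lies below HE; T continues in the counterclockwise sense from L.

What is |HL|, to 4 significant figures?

43.99

H is at the origin; HE is horizontal with |HE| = 51.1 and E on the +x side, so E = (51.10, 0.000). The tangent condition forces KE to be normal to HE, so K = E + (0, -12.1) = (51.10, -12.10). On A1, E sits at bearing 90° from K; a 117° counterclockwise sweep puts L at bearing 207°, so L = K + 12.1·(cos 207°, sin 207°) = (40.32, -17.59). Then |HL| = |L − H| = 43.99.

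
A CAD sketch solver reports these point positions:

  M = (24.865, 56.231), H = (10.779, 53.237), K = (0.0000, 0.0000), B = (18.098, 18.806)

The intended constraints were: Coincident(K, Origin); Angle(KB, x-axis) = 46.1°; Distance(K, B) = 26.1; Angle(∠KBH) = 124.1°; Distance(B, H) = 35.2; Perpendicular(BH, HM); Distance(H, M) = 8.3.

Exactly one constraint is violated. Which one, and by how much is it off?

Distance(H, M) = 8.3 — off by 6.10.

K = (0.00, 0.00) ✓; KB at 46.10° ✓; |KB| = 26.10 ✓; ∠KBH = 124.1° ✓; |BH| = 35.20 ✓; ∠(BH, HM) = 90.00° ✓; |HM| = 14.40 ✗.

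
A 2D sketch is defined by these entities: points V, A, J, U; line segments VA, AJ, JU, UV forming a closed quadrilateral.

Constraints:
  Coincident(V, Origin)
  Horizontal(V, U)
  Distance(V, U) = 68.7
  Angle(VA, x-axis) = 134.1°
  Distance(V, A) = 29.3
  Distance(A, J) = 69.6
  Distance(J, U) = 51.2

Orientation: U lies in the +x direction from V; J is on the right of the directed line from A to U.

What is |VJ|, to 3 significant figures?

40.3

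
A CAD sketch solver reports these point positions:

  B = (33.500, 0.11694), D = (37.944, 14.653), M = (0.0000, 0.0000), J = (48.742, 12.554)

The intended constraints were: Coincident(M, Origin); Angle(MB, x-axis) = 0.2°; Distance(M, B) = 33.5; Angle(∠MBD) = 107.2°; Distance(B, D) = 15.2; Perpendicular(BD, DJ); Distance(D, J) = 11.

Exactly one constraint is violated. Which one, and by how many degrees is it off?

Perpendicular(BD, DJ) — off by 6.00°.

M = (0.00, 0.00) ✓; MB at 0.2000° ✓; |MB| = 33.50 ✓; ∠MBD = 107.2° ✓; |BD| = 15.20 ✓; ∠(BD, DJ) = 84.00° ✗; |DJ| = 11.00 ✓.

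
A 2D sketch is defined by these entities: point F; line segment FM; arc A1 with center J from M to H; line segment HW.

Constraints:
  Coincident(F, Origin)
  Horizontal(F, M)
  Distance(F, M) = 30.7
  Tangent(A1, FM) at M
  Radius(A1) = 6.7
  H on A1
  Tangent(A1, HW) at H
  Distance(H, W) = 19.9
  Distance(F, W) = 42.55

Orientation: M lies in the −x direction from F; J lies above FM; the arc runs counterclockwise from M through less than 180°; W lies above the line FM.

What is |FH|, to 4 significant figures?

26.25

F is at the origin; F and M share the same y with |FM| = 30.7 and M on the −x side, so M = (-30.70, 0.000). Since A1 is tangent to FM there, JM ⟂ FM, so J = M + (0, 6.7) = (-30.70, 6.700). Since JH ⟂ HW (tangency), |JW| = √(6.7² + 19.9²) = 21.00 regardless of where H sits on A1. So W lies on both circle(F, 42.55) and circle(J, 21.00); the above-FM intersection is W = (-32.36, 27.63). H is the foot of the tangent from W: H = (-24.54, 9.332).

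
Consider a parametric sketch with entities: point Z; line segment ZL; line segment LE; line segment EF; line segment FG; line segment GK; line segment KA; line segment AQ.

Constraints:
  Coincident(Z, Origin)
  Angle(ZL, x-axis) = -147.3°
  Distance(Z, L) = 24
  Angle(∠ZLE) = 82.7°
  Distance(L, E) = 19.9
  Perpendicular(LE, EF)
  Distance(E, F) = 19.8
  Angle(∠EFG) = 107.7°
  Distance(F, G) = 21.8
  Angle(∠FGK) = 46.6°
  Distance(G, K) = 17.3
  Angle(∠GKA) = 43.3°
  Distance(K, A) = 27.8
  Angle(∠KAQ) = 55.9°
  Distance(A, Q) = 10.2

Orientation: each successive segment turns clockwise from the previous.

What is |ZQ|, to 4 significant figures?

10.86

∠GKA = 43.3° gives KA at 43.00° from the x-axis; with |KA| = 27.8, A = (7.081, 16.64). ∠KAQ = 55.9° gives AQ at -81.10° from the x-axis; with |AQ| = 10.2, Q = (8.659, 6.559). Then |ZQ| = |Q − Z| = 10.86.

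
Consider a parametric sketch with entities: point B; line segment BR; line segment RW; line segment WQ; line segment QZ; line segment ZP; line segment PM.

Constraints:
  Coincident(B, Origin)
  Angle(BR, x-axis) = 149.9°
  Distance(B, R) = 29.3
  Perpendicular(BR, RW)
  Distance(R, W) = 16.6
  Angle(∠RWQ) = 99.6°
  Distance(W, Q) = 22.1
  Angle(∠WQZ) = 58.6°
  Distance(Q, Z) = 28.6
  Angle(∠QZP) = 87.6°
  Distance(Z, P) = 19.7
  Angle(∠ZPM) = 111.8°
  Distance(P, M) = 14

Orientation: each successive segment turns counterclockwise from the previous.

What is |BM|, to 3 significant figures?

38.9

∠QZP = 87.6° gives ZP at 174° from the x-axis; with |ZP| = 19.7, P = (-32.1, 16.5). ∠ZPM = 111.8° gives PM at -118° from the x-axis; with |PM| = 14.0, M = (-38.6, 4.15). Then |BM| = |M − B| = 38.9.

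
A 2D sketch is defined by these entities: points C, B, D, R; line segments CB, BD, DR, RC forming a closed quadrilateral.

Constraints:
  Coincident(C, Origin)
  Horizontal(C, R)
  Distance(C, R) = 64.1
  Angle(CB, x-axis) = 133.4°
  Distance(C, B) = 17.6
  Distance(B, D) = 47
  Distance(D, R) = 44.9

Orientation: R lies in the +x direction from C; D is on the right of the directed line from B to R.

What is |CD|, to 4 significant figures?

29.51

Checks: |CR| = 64.10 ✓; |CB| = 17.60 ✓; |BD| = 47.00 ✓; |DR| = 44.90 ✓.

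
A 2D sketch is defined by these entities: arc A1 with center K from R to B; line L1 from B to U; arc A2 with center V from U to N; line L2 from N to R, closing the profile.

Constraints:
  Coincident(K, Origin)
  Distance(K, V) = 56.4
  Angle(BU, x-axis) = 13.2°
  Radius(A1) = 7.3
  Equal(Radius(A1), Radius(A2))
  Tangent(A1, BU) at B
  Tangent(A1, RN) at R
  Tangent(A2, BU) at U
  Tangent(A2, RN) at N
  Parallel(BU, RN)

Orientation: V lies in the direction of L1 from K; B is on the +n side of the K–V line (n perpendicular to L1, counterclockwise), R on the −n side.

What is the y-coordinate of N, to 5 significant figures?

5.7719

The slot axis is L1's direction at 13.2°, so u = (cos 13.2°, sin 13.2°) = (0.97358, 0.22835) and n = (−sin 13.2°, cos 13.2°) = (-0.22835, 0.97358). K is at the origin and V lies 56.4 along u from K, so V = 56.4·u = (54.910, 12.879). Tangency of A1 to both parallel lines with radius 7.3 puts B and R at K ± 7.3·n: B = (-1.6670, 7.1071), R = (1.6670, -7.1071). Equal radii place U and N the same way about V: U = V + 7.3·n = (53.243, 19.986), N = V − 7.3·n = (56.577, 5.7719). So N.y = 5.7719.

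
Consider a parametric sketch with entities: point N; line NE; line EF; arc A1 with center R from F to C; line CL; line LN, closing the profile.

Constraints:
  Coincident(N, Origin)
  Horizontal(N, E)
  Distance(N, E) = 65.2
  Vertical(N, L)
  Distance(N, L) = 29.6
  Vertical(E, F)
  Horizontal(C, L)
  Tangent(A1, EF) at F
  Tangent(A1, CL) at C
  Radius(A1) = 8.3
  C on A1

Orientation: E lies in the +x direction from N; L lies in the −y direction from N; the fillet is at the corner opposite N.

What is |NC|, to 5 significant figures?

64.139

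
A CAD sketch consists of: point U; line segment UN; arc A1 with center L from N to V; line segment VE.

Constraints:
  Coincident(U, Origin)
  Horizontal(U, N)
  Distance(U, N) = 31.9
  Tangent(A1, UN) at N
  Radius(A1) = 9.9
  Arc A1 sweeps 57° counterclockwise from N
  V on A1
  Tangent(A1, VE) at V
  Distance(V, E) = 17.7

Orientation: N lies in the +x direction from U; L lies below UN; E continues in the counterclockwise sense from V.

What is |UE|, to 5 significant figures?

23.860

U is at the origin; U and N share the same y with |UN| = 31.9 and N on the +x side, so N = (31.900, 0.0000). The tangent condition forces LN to be normal to UN, so L = N + (0, -9.9) = (31.900, -9.9000). On A1, N sits at bearing 90° from L; a 57° counterclockwise sweep puts V at bearing 147°, so V = L + 9.9·(cos 147°, sin 147°) = (23.597, -4.5081). A1 meets VE tangentially, so LV is at right angles to VE, so VE runs along (−sin 147°, cos 147°); with |VE| = 17.7, E = (13.957, -19.353). Then |UE| = |E − U| = 23.860.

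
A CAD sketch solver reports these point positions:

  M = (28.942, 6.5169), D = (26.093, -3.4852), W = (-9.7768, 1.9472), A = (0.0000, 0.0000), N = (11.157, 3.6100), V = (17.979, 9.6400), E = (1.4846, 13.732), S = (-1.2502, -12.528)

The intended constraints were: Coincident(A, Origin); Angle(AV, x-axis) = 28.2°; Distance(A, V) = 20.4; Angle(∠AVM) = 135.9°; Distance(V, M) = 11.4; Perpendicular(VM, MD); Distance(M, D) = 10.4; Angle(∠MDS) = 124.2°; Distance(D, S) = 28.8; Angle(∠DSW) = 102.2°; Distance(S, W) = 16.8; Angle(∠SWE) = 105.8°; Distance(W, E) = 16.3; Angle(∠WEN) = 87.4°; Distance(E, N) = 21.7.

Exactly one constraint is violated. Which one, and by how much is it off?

Distance(E, N) = 21.7 — off by 7.70.

A = (0.00, 0.00) ✓; AV at 28.20° ✓; |AV| = 20.40 ✓; ∠AVM = 135.9° ✓; |VM| = 11.40 ✓; ∠(VM, MD) = 90.00° ✓; |MD| = 10.40 ✓; ∠MDS = 124.2° ✓; |DS| = 28.80 ✓; ∠DSW = 102.2° ✓; |SW| = 16.80 ✓; ∠SWE = 105.8° ✓; |WE| = 16.30 ✓; ∠WEN = 87.40° ✓; |EN| = 14.00 ✗.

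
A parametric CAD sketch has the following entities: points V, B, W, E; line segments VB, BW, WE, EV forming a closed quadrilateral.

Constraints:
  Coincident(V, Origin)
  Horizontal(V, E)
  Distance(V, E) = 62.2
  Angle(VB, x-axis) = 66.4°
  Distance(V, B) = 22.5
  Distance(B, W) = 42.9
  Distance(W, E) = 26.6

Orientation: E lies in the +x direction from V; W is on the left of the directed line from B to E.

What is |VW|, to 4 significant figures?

57.22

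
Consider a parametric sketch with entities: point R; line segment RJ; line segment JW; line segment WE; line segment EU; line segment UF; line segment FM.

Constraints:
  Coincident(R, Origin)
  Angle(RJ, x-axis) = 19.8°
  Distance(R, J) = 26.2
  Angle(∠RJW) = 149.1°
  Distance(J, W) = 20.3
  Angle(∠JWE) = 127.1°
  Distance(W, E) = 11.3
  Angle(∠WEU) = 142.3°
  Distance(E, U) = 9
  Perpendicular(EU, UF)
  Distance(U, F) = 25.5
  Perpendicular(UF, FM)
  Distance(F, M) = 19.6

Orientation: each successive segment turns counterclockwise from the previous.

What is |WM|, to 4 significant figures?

18.66

R is at the origin; RJ runs at 19.8° with length 26.2, so J = (24.65, 8.875). ∠RJW = 149.1° gives JW at 50.70° from the x-axis; with |JW| = 20.3, W = (37.51, 24.58). ∠JWE = 127.1° gives WE at 103.6° from the x-axis; with |WE| = 11.3, E = (34.85, 35.57). ∠WEU = 142.3° gives EU at 141.3° from the x-axis; with |EU| = 9.0, U = (27.83, 41.19). The perpendicularity gives UF at right angles to EU, so UF runs at -128.7°; with |UF| = 25.5, F = (11.88, 21.29). The perpendicularity gives FM at right angles to UF, so FM runs at -38.70°; with |FM| = 19.6, M = (27.18, 9.039). Then |WM| = |M − W| = 18.66.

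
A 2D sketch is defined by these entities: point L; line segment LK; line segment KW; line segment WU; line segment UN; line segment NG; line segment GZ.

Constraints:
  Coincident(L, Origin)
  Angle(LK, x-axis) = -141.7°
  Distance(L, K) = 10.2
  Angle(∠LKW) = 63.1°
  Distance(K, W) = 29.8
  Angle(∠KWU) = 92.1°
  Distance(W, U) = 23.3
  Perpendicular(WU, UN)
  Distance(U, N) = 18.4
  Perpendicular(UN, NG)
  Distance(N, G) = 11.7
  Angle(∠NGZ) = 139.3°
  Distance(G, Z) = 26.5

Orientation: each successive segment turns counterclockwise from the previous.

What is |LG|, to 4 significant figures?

7.888

L is at the origin; LK runs at -141.7° with length 10.2, so K = (-8.005, -6.322). ∠LKW = 63.1° gives KW at -24.80° from the x-axis; with |KW| = 29.8, W = (19.05, -18.82). ∠KWU = 92.1° gives WU at 63.10° from the x-axis; with |WU| = 23.3, U = (29.59, 1.957). The perpendicularity gives UN at right angles to WU, so UN runs at 153.1°; with |UN| = 18.4, N = (13.18, 10.28). The perpendicularity gives NG at right angles to UN, so NG runs at -116.9°; with |NG| = 11.7, G = (7.886, -0.1518). Then |LG| = |G − L| = 7.888.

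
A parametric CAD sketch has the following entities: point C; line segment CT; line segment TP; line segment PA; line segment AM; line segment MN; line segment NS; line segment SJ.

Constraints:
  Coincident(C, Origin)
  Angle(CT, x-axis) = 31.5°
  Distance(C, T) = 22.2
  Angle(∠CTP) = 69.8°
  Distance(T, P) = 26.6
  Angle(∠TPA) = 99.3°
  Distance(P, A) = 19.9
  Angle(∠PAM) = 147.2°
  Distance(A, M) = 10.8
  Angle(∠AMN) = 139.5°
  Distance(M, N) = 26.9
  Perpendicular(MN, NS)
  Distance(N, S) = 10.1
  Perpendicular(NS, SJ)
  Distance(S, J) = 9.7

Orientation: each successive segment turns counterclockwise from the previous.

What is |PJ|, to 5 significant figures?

34.990

C is at the origin; CT runs at 31.5° with length 22.2, so T = (18.929, 11.599). ∠CTP = 69.8° gives TP at 141.70° from the x-axis; with |TP| = 26.6, P = (-1.9464, 28.086). ∠TPA = 99.3° gives PA at -137.60° from the x-axis; with |PA| = 19.9, A = (-16.642, 14.667). ∠PAM = 147.2° gives AM at -104.80° from the x-axis; with |AM| = 10.8, M = (-19.401, 4.2253). ∠AMN = 139.5° gives MN at -64.300° from the x-axis; with |MN| = 26.9, N = (-7.7351, -20.014). MN is perpendicular to NS, so NS runs at 25.700°; with |NS| = 10.1, S = (1.3658, -15.634). NS ⟂ SJ, so SJ runs at 115.70°; with |SJ| = 9.7, J = (-2.8407, -6.8933). Then |PJ| = |J − P| = 34.990.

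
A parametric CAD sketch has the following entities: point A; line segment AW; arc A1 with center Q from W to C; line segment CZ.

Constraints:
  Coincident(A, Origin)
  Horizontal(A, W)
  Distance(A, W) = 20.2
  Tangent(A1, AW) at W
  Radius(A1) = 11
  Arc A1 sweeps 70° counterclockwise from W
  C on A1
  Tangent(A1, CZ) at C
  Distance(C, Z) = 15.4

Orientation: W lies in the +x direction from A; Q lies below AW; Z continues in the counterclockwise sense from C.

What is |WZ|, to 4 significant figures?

26.73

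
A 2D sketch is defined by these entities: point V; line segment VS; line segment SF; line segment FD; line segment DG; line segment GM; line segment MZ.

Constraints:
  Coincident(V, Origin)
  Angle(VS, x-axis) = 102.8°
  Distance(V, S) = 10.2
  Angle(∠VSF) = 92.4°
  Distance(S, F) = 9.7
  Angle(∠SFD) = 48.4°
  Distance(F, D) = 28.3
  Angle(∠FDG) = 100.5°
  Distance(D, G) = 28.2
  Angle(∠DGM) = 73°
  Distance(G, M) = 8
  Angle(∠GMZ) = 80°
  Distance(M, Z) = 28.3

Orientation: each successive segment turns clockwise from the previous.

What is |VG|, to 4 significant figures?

33.01

∠SFD = 48.4° gives FD at -116.4° from the x-axis; with |FD| = 28.3, D = (-5.482, -12.86). ∠FDG = 100.5° gives DG at 164.1° from the x-axis; with |DG| = 28.2, G = (-32.60, -5.133). Then |VG| = |G − V| = 33.01.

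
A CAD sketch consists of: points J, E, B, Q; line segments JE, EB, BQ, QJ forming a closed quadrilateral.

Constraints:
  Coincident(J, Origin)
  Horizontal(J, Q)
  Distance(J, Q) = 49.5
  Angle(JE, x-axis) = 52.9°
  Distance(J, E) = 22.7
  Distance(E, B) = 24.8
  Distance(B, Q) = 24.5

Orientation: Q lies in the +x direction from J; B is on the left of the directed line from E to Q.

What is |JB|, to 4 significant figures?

43.98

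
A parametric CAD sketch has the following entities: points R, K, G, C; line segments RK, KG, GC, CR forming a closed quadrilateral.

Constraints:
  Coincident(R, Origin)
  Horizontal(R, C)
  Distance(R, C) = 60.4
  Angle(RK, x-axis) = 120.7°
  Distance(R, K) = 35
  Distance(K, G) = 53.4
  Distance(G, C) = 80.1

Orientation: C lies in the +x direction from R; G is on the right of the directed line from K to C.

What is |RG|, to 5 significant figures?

28.386

R is at the origin; R and C share the same y with |RC| = 60.4 and C in +x, so C = (60.4, 0). RK runs at 120.7° with |RK| = 35.0, so K = (-17.869, 30.095). G is determined by |KG| = 53.4 and |GC| = 80.1 together: it lies at the intersection of circle(K, 53.4) and circle(C, 80.1). With |KC| = 83.855, the foot of the radical line on KC is 20.674 from K and the perpendicular offset is √(53.4² − 20.674²) = 49.236. Taking the right-of-KC solution: G = (-16.242, -23.280).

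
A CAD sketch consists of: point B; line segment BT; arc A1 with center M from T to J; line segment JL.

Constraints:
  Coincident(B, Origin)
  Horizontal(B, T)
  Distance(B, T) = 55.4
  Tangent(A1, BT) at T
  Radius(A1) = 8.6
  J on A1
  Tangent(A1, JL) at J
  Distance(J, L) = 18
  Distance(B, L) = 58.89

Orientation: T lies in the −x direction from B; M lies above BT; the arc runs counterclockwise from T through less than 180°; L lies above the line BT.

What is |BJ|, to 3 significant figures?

48.3

Checks: |MJ| = 8.600 ✓; ∠(MJ, JL) = 90.00° ✓; |JL| = 18.00 ✓; |BL| = 58.89 ✓.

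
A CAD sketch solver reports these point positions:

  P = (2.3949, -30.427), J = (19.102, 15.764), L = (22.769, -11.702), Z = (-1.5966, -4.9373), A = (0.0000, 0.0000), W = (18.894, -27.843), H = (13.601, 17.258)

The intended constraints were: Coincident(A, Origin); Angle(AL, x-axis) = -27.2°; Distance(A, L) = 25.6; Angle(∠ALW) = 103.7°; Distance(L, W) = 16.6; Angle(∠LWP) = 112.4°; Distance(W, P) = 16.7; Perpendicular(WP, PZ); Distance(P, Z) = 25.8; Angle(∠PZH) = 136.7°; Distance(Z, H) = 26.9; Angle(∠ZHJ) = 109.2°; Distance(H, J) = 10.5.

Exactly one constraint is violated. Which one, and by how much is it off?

Distance(H, J) = 10.5 — off by 4.80.

A = (0.00, 0.00) ✓; AL at -27.20° ✓; |AL| = 25.60 ✓; ∠ALW = 103.7° ✓; |LW| = 16.60 ✓; ∠LWP = 112.4° ✓; |WP| = 16.70 ✓; ∠(WP, PZ) = 90.00° ✓; |PZ| = 25.80 ✓; ∠PZH = 136.7° ✓; |ZH| = 26.90 ✓; ∠ZHJ = 109.2° ✓; |HJ| = 5.700 ✗.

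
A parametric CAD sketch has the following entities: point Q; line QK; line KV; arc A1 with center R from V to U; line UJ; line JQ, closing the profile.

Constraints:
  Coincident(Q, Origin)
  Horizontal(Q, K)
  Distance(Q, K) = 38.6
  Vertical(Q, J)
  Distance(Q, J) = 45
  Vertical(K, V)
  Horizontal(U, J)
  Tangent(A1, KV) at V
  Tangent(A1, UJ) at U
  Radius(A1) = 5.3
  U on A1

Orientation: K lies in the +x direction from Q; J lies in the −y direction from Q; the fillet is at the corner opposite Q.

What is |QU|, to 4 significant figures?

55.98

Q is at the origin; QK is horizontal with |QK| = 38.6 and K on the +x side, so K = (38.60, 0.000). QJ is vertical with |QJ| = 45.0 and J on the −y side, so J = (0.000, -45.00). The virtual corner opposite Q is at (38.60, -45.00). Since A1 is tangent to KV there, RV ⟂ KV and A1 meets UJ tangentially, so RU is at right angles to UJ, with radius 5.3, so the center R sits 5.3 in from both sides at R = (33.30, -39.70). That places the tangent points at V = (38.60, -39.70) on KV and U = (33.30, -45.00) on UJ. Then |QU| = |U − Q| = 55.98.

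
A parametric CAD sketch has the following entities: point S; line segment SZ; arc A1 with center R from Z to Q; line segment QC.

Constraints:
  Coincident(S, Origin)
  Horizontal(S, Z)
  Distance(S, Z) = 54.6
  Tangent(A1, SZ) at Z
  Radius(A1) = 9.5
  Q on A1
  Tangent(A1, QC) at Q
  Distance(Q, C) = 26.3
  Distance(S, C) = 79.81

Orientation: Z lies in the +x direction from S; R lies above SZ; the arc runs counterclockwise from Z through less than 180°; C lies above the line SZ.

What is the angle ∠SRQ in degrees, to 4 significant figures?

145.6°

S is at the origin; S and Z share the same y with |SZ| = 54.6 and Z on the +x side, so Z = (54.60, 0.000). A1 meets SZ tangentially, so RZ is at right angles to SZ, so R = Z + (0, 9.5) = (54.60, 9.500). Since RQ ⟂ QC (tangency), |RC| = √(9.5² + 26.3²) = 27.96 regardless of where Q sits on A1. So C lies on both circle(S, 79.81) and circle(R, 27.96); the above-SZ intersection is C = (74.17, 29.48). Q is the foot of the tangent from C: Q = (63.24, 5.553).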